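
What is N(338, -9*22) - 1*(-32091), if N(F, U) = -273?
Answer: 31818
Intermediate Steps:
N(338, -9*22) - 1*(-32091) = -273 - 1*(-32091) = -273 + 32091 = 31818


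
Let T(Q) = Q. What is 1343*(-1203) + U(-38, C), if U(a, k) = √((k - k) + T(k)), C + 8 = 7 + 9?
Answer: -1615629 + 2*√2 ≈ -1.6156e+6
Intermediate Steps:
C = 8 (C = -8 + (7 + 9) = -8 + 16 = 8)
U(a, k) = √k (U(a, k) = √((k - k) + k) = √(0 + k) = √k)
1343*(-1203) + U(-38, C) = 1343*(-1203) + √8 = -1615629 + 2*√2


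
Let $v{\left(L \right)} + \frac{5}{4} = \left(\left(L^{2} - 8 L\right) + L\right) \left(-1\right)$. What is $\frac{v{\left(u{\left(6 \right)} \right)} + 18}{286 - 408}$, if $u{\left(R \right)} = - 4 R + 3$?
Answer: $\frac{2285}{488} \approx 4.6824$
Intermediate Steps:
$u{\left(R \right)} = 3 - 4 R$
$v{\left(L \right)} = - \frac{5}{4} - L^{2} + 7 L$ ($v{\left(L \right)} = - \frac{5}{4} + \left(\left(L^{2} - 8 L\right) + L\right) \left(-1\right) = - \frac{5}{4} + \left(L^{2} - 7 L\right) \left(-1\right) = - \frac{5}{4} - \left(L^{2} - 7 L\right) = - \frac{5}{4} - L^{2} + 7 L$)
$\frac{v{\left(u{\left(6 \right)} \right)} + 18}{286 - 408} = \frac{\left(- \frac{5}{4} - \left(3 - 24\right)^{2} + 7 \left(3 - 24\right)\right) + 18}{286 - 408} = \frac{\left(- \frac{5}{4} - \left(3 - 24\right)^{2} + 7 \left(3 - 24\right)\right) + 18}{-122} = \left(\left(- \frac{5}{4} - \left(-21\right)^{2} + 7 \left(-21\right)\right) + 18\right) \left(- \frac{1}{122}\right) = \left(\left(- \frac{5}{4} - 441 - 147\right) + 18\right) \left(- \frac{1}{122}\right) = \left(- \frac{2357}{4} + 18\right) \left(- \frac{1}{122}\right) = \left(- \frac{2285}{4}\right) \left(- \frac{1}{122}\right) = \frac{2285}{488}$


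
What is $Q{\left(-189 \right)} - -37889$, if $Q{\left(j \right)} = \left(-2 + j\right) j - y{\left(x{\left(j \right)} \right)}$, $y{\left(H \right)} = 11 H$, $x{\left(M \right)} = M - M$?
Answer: $73988$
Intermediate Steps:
$x{\left(M \right)} = 0$
$Q{\left(j \right)} = j \left(-2 + j\right)$ ($Q{\left(j \right)} = \left(-2 + j\right) j - 11 \cdot 0 = j \left(-2 + j\right) - 0 = j \left(-2 + j\right) + 0 = j \left(-2 + j\right)$)
$Q{\left(-189 \right)} - -37889 = - 189 \left(-2 - 189\right) - -37889 = \left(-189\right) \left(-191\right) + 37889 = 36099 + 37889 = 73988$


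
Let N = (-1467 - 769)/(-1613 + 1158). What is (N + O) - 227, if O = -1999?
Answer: -77738/35 ≈ -2221.1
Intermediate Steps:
N = 172/35 (N = -2236/(-455) = -2236*(-1/455) = 172/35 ≈ 4.9143)
(N + O) - 227 = (172/35 - 1999) - 227 = -69793/35 - 227 = -77738/35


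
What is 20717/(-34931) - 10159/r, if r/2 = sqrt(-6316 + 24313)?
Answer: -20717/34931 - 10159*sqrt(17997)/35994 ≈ -38.457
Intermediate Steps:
r = 2*sqrt(17997) (r = 2*sqrt(-6316 + 24313) = 2*sqrt(17997) ≈ 268.31)
20717/(-34931) - 10159/r = 20717/(-34931) - 10159*sqrt(17997)/35994 = 20717*(-1/34931) - 10159*sqrt(17997)/35994 = -20717/34931 - 10159*sqrt(17997)/35994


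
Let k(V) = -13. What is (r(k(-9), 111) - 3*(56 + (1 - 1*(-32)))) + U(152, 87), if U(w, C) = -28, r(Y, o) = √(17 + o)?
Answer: -295 + 8*√2 ≈ -283.69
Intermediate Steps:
(r(k(-9), 111) - 3*(56 + (1 - 1*(-32)))) + U(152, 87) = (√(17 + 111) - 3*(56 + (1 - 1*(-32)))) - 28 = (√128 - 3*(56 + (1 + 32))) - 28 = (8*√2 - 3*(56 + 33)) - 28 = (8*√2 - 3*89) - 28 = (8*√2 - 267) - 28 = (-267 + 8*√2) - 28 = -295 + 8*√2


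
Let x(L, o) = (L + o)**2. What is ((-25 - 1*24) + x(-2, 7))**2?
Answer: 576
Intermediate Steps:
((-25 - 1*24) + x(-2, 7))**2 = ((-25 - 1*24) + (-2 + 7)**2)**2 = ((-25 - 24) + 5**2)**2 = (-49 + 25)**2 = (-24)**2 = 576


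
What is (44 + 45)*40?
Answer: 3560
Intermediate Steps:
(44 + 45)*40 = 89*40 = 3560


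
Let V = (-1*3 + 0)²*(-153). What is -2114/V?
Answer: 2114/1377 ≈ 1.5352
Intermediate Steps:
V = -1377 (V = (-3 + 0)²*(-153) = (-3)²*(-153) = 9*(-153) = -1377)
-2114/V = -2114/(-1377) = -2114*(-1/1377) = 2114/1377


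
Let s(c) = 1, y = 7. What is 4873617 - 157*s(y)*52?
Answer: 4865453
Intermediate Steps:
4873617 - 157*s(y)*52 = 4873617 - 157*1*52 = 4873617 - 157*52 = 4873617 - 1*8164 = 4873617 - 8164 = 4865453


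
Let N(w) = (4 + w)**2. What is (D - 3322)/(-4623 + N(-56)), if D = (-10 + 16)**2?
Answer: 3286/1919 ≈ 1.7124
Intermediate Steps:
D = 36 (D = 6**2 = 36)
(D - 3322)/(-4623 + N(-56)) = (36 - 3322)/(-4623 + (4 - 56)**2) = -3286/(-4623 + (-52)**2) = -3286/(-4623 + 2704) = -3286/(-1919) = -3286*(-1/1919) = 3286/1919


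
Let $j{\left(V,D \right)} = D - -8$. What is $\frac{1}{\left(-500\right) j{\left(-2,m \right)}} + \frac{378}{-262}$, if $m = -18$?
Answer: $- \frac{944869}{655000} \approx -1.4425$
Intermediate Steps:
$j{\left(V,D \right)} = 8 + D$ ($j{\left(V,D \right)} = D + 8 = 8 + D$)
$\frac{1}{\left(-500\right) j{\left(-2,m \right)}} + \frac{378}{-262} = \frac{1}{\left(-500\right) \left(8 - 18\right)} + \frac{378}{-262} = - \frac{1}{500 \left(-10\right)} + 378 \left(- \frac{1}{262}\right) = \left(- \frac{1}{500}\right) \left(- \frac{1}{10}\right) - \frac{189}{131} = \frac{1}{5000} - \frac{189}{131} = - \frac{944869}{655000}$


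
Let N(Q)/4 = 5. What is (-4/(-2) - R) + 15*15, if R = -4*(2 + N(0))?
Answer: 315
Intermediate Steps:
N(Q) = 20 (N(Q) = 4*5 = 20)
R = -88 (R = -4*(2 + 20) = -4*22 = -1*88 = -88)
(-4/(-2) - R) + 15*15 = (-4/(-2) - 1*(-88)) + 15*15 = (-4*(-½) + 88) + 225 = (2 + 88) + 225 = 90 + 225 = 315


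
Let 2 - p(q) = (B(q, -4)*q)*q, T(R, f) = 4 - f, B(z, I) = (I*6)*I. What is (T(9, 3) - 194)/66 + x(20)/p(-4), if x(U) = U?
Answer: -148691/50622 ≈ -2.9373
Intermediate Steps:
B(z, I) = 6*I**2 (B(z, I) = (6*I)*I = 6*I**2)
p(q) = 2 - 96*q**2 (p(q) = 2 - (6*(-4)**2)*q*q = 2 - (6*16)*q*q = 2 - 96*q*q = 2 - 96*q**2)
(T(9, 3) - 194)/66 + x(20)/p(-4) = ((4 - 1*3) - 194)/66 + 20/(2 - 96*(-4)**2) = ((4 - 3) - 194)*(1/66) + 20/(2 - 96*16) = (1 - 194)*(1/66) + 20/(2 - 1536) = -193*1/66 + 20/(-1534) = -193/66 + 20*(-1/1534) = -193/66 - 10/767 = -148691/50622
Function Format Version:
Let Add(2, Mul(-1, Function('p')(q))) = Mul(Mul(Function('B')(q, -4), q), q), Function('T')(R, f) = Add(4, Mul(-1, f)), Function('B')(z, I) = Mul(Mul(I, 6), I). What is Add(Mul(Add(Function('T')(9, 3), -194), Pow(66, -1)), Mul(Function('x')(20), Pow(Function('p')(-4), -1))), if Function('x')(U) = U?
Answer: Rational(-148691, 50622) ≈ -2.9373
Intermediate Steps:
Function('B')(z, I) = Mul(6, Pow(I, 2)) (Function('B')(z, I) = Mul(Mul(6, I), I) = Mul(6, Pow(I, 2)))
Function('p')(q) = Add(2, Mul(-96, Pow(q, 2))) (Function('p')(q) = Add(2, Mul(-1, Mul(Mul(Mul(6, Pow(-4, 2)), q), q))) = Add(2, Mul(-1, Mul(Mul(Mul(6, 16), q), q))) = Add(2, Mul(-1, Mul(Mul(96, q), q))) = Add(2, Mul(-1, Mul(96, Pow(q, 2)))) = Add(2, Mul(-96, Pow(q, 2))))
Add(Mul(Add(Function('T')(9, 3), -194), Pow(66, -1)), Mul(Function('x')(20), Pow(Function('p')(-4), -1))) = Add(Mul(Add(Add(4, Mul(-1, 3)), -194), Pow(66, -1)), Mul(20, Pow(Add(2, Mul(-96, Pow(-4, 2))), -1))) = Add(Mul(Add(Add(4, -3), -194), Rational(1, 66)), Mul(20, Pow(Add(2, Mul(-96, 16)), -1))) = Add(Mul(Add(1, -194), Rational(1, 66)), Mul(20, Pow(Add(2, -1536), -1))) = Add(Mul(-193, Rational(1, 66)), Mul(20, Pow(-1534, -1))) = Add(Rational(-193, 66), Mul(20, Rational(-1, 1534))) = Add(Rational(-193, 66), Rational(-10, 767)) = Rational(-148691, 50622)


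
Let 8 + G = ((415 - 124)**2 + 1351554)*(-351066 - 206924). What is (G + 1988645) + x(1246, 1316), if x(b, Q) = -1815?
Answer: -801402780828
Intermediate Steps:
G = -801404767658 (G = -8 + ((415 - 124)**2 + 1351554)*(-351066 - 206924) = -8 + (291**2 + 1351554)*(-557990) = -8 + (84681 + 1351554)*(-557990) = -8 + 1436235*(-557990) = -8 - 801404767650 = -801404767658)
(G + 1988645) + x(1246, 1316) = (-801404767658 + 1988645) - 1815 = -801402779013 - 1815 = -801402780828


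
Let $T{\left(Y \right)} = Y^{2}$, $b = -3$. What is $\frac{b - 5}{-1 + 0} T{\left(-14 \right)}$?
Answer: $1568$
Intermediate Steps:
$\frac{b - 5}{-1 + 0} T{\left(-14 \right)} = \frac{-3 - 5}{-1 + 0} \left(-14\right)^{2} = - \frac{8}{-1} \cdot 196 = \left(-8\right) \left(-1\right) 196 = 8 \cdot 196 = 1568$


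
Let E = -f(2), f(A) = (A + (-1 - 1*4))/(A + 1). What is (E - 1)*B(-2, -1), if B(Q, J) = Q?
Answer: 0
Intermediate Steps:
f(A) = (-5 + A)/(1 + A) (f(A) = (A + (-1 - 4))/(1 + A) = (A - 5)/(1 + A) = (-5 + A)/(1 + A))
E = 1 (E = -(-5 + 2)/(1 + 2) = -(-3)/3 = -1*(-1) = 1)
(E - 1)*B(-2, -1) = (1 - 1)*(-2) = 0*(-2) = 0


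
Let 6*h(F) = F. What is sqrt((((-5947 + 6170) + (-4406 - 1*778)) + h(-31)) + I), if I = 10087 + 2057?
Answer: sqrt(258402)/6 ≈ 84.722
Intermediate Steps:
h(F) = F/6
I = 12144
sqrt((((-5947 + 6170) + (-4406 - 1*778)) + h(-31)) + I) = sqrt((((-5947 + 6170) + (-4406 - 1*778)) + (1/6)*(-31)) + 12144) = sqrt(((223 + (-4406 - 778)) - 31/6) + 12144) = sqrt(((223 - 5184) - 31/6) + 12144) = sqrt((-4961 - 31/6) + 12144) = sqrt(-29797/6 + 12144) = sqrt(43067/6) = sqrt(258402)/6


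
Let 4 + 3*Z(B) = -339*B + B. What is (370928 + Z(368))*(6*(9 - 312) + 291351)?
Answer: 95391086356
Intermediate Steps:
Z(B) = -4/3 - 338*B/3 (Z(B) = -4/3 + (-339*B + B)/3 = -4/3 + (-338*B)/3 = -4/3 - 338*B/3)
(370928 + Z(368))*(6*(9 - 312) + 291351) = (370928 + (-4/3 - 338/3*368))*(6*(9 - 312) + 291351) = (370928 + (-4/3 - 124384/3))*(6*(-303) + 291351) = (370928 - 124388/3)*(-1818 + 291351) = (988396/3)*289533 = 95391086356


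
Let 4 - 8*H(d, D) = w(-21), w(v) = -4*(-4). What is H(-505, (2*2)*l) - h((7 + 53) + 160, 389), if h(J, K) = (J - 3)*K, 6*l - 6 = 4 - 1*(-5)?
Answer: -168829/2 ≈ -84415.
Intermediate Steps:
l = 5/2 (l = 1 + (4 - 1*(-5))/6 = 1 + (4 + 5)/6 = 1 + (1/6)*9 = 1 + 3/2 = 5/2 ≈ 2.5000)
w(v) = 16
h(J, K) = K*(-3 + J) (h(J, K) = (-3 + J)*K = K*(-3 + J))
H(d, D) = -3/2 (H(d, D) = 1/2 - 1/8*16 = 1/2 - 2 = -3/2)
H(-505, (2*2)*l) - h((7 + 53) + 160, 389) = -3/2 - 389*(-3 + ((7 + 53) + 160)) = -3/2 - 389*(-3 + (60 + 160)) = -3/2 - 389*(-3 + 220) = -3/2 - 389*217 = -3/2 - 1*84413 = -3/2 - 84413 = -168829/2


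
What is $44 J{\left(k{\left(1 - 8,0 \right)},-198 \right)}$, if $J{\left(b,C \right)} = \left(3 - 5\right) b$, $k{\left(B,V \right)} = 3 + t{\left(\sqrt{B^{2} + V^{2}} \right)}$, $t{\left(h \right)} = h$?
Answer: $-880$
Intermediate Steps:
$k{\left(B,V \right)} = 3 + \sqrt{B^{2} + V^{2}}$
$J{\left(b,C \right)} = - 2 b$
$44 J{\left(k{\left(1 - 8,0 \right)},-198 \right)} = 44 \left(- 2 \left(3 + \sqrt{\left(1 - 8\right)^{2} + 0^{2}}\right)\right) = 44 \left(- 2 \left(3 + \sqrt{\left(1 - 8\right)^{2} + 0}\right)\right) = 44 \left(- 2 \left(3 + \sqrt{\left(-7\right)^{2} + 0}\right)\right) = 44 \left(- 2 \left(3 + \sqrt{49 + 0}\right)\right) = 44 \left(- 2 \left(3 + \sqrt{49}\right)\right) = 44 \left(- 2 \left(3 + 7\right)\right) = 44 \left(\left(-2\right) 10\right) = 44 \left(-20\right) = -880$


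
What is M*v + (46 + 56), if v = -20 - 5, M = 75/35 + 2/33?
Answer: 10837/231 ≈ 46.913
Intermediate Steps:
M = 509/231 (M = 75*(1/35) + 2*(1/33) = 15/7 + 2/33 = 509/231 ≈ 2.2035)
v = -25
M*v + (46 + 56) = (509/231)*(-25) + (46 + 56) = -12725/231 + 102 = 10837/231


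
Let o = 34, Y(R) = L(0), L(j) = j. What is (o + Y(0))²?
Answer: 1156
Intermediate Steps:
Y(R) = 0
(o + Y(0))² = (34 + 0)² = 34² = 1156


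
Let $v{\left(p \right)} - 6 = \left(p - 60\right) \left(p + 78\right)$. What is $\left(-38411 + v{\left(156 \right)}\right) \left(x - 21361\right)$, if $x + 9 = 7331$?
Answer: $223795699$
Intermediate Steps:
$x = 7322$ ($x = -9 + 7331 = 7322$)
$v{\left(p \right)} = 6 + \left(-60 + p\right) \left(78 + p\right)$ ($v{\left(p \right)} = 6 + \left(p - 60\right) \left(p + 78\right) = 6 + \left(-60 + p\right) \left(78 + p\right)$)
$\left(-38411 + v{\left(156 \right)}\right) \left(x - 21361\right) = \left(-38411 + \left(-4674 + 156^{2} + 18 \cdot 156\right)\right) \left(7322 - 21361\right) = \left(-38411 + \left(-4674 + 24336 + 2808\right)\right) \left(-14039\right) = \left(-38411 + 22470\right) \left(-14039\right) = \left(-15941\right) \left(-14039\right) = 223795699$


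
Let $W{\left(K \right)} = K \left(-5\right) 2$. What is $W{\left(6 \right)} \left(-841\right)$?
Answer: $50460$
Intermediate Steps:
$W{\left(K \right)} = - 10 K$ ($W{\left(K \right)} = - 5 K 2 = - 10 K$)
$W{\left(6 \right)} \left(-841\right) = \left(-10\right) 6 \left(-841\right) = \left(-60\right) \left(-841\right) = 50460$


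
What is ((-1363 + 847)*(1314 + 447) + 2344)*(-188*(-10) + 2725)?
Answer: -4173658860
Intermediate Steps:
((-1363 + 847)*(1314 + 447) + 2344)*(-188*(-10) + 2725) = (-516*1761 + 2344)*(1880 + 2725) = (-908676 + 2344)*4605 = -906332*4605 = -4173658860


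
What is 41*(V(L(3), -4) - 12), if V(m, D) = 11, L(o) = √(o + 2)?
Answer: -41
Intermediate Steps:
L(o) = √(2 + o)
41*(V(L(3), -4) - 12) = 41*(11 - 12) = 41*(-1) = -41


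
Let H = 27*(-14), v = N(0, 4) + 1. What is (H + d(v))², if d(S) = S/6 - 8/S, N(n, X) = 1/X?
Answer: 2125486609/14400 ≈ 1.4760e+5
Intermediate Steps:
v = 5/4 (v = 1/4 + 1 = ¼ + 1 = 5/4 ≈ 1.2500)
d(S) = -8/S + S/6 (d(S) = S*(⅙) - 8/S = S/6 - 8/S = -8/S + S/6)
H = -378
(H + d(v))² = (-378 + (-8/5/4 + (⅙)*(5/4)))² = (-378 + (-8*⅘ + 5/24))² = (-378 + (-32/5 + 5/24))² = (-378 - 743/120)² = (-46103/120)² = 2125486609/14400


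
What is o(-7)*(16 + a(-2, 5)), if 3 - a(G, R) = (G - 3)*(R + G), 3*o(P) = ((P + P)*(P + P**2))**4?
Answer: 1354774353408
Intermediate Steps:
o(P) = 16*P**4*(P + P**2)**4/3 (o(P) = ((P + P)*(P + P**2))**4/3 = ((2*P)*(P + P**2))**4/3 = (2*P*(P + P**2))**4/3 = (16*P**4*(P + P**2)**4)/3 = 16*P**4*(P + P**2)**4/3)
a(G, R) = 3 - (-3 + G)*(G + R) (a(G, R) = 3 - (G - 3)*(R + G) = 3 - (-3 + G)*(G + R))
o(-7)*(16 + a(-2, 5)) = ((16/3)*(-7)**8*(1 - 7)**4)*(16 + (3 - 1*(-2)**2 + 3*(-2) + 3*5 - 1*(-2)*5)) = ((16/3)*5764801*(-6)**4)*(16 + (3 - 1*4 - 6 + 15 + 10)) = ((16/3)*5764801*1296)*(16 + (3 - 4 - 6 + 15 + 10)) = 39846304512*(16 + 18) = 39846304512*34 = 1354774353408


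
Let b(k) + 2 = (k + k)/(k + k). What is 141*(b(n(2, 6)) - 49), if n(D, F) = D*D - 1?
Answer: -7050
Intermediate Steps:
n(D, F) = -1 + D² (n(D, F) = D² - 1 = -1 + D²)
b(k) = -1 (b(k) = -2 + (k + k)/(k + k) = -2 + (2*k)/((2*k)) = -2 + (2*k)*(1/(2*k)) = -2 + 1 = -1)
141*(b(n(2, 6)) - 49) = 141*(-1 - 49) = 141*(-50) = -7050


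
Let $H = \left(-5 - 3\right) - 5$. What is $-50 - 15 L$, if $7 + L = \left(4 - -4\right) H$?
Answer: $1615$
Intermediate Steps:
$H = -13$ ($H = -8 - 5 = -13$)
$L = -111$ ($L = -7 + \left(4 - -4\right) \left(-13\right) = -7 + \left(4 + 4\right) \left(-13\right) = -7 + 8 \left(-13\right) = -7 - 104 = -111$)
$-50 - 15 L = -50 - -1665 = -50 + 1665 = 1615$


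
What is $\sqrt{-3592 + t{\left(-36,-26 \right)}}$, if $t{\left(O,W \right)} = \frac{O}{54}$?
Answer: $\frac{i \sqrt{32334}}{3} \approx 59.939 i$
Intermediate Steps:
$t{\left(O,W \right)} = \frac{O}{54}$ ($t{\left(O,W \right)} = O \frac{1}{54} = \frac{O}{54}$)
$\sqrt{-3592 + t{\left(-36,-26 \right)}} = \sqrt{-3592 + \frac{1}{54} \left(-36\right)} = \sqrt{-3592 - \frac{2}{3}} = \sqrt{- \frac{10778}{3}} = \frac{i \sqrt{32334}}{3}$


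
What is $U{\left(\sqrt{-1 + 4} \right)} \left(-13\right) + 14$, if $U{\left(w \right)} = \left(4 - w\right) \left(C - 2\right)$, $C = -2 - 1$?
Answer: $274 - 65 \sqrt{3} \approx 161.42$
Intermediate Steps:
$C = -3$
$U{\left(w \right)} = -20 + 5 w$ ($U{\left(w \right)} = \left(4 - w\right) \left(-3 - 2\right) = \left(4 - w\right) \left(-5\right) = -20 + 5 w$)
$U{\left(\sqrt{-1 + 4} \right)} \left(-13\right) + 14 = \left(-20 + 5 \sqrt{-1 + 4}\right) \left(-13\right) + 14 = \left(-20 + 5 \sqrt{3}\right) \left(-13\right) + 14 = \left(260 - 65 \sqrt{3}\right) + 14 = 274 - 65 \sqrt{3}$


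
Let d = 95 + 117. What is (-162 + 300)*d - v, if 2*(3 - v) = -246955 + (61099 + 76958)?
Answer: -25196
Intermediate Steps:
d = 212
v = 54452 (v = 3 - (-246955 + (61099 + 76958))/2 = 3 - (-246955 + 138057)/2 = 3 - ½*(-108898) = 3 + 54449 = 54452)
(-162 + 300)*d - v = (-162 + 300)*212 - 1*54452 = 138*212 - 54452 = 29256 - 54452 = -25196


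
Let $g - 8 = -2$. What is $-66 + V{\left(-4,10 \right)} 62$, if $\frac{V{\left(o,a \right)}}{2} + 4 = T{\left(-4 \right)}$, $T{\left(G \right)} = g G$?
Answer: $-3538$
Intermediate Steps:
$g = 6$ ($g = 8 - 2 = 6$)
$T{\left(G \right)} = 6 G$
$V{\left(o,a \right)} = -56$ ($V{\left(o,a \right)} = -8 + 2 \cdot 6 \left(-4\right) = -8 + 2 \left(-24\right) = -8 - 48 = -56$)
$-66 + V{\left(-4,10 \right)} 62 = -66 - 3472 = -3538$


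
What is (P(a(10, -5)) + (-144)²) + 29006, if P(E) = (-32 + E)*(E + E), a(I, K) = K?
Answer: 50112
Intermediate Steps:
P(E) = 2*E*(-32 + E) (P(E) = (-32 + E)*(2*E) = 2*E*(-32 + E))
(P(a(10, -5)) + (-144)²) + 29006 = (2*(-5)*(-32 - 5) + (-144)²) + 29006 = (2*(-5)*(-37) + 20736) + 29006 = (370 + 20736) + 29006 = 21106 + 29006 = 50112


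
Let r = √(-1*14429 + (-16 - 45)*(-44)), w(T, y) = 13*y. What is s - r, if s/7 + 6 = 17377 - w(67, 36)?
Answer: 118321 - 9*I*√145 ≈ 1.1832e+5 - 108.37*I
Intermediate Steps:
s = 118321 (s = -42 + 7*(17377 - 13*36) = -42 + 7*(17377 - 1*468) = -42 + 7*(17377 - 468) = -42 + 7*16909 = -42 + 118363 = 118321)
r = 9*I*√145 (r = √(-14429 - 61*(-44)) = √(-14429 + 2684) = √(-11745) = 9*I*√145 ≈ 108.37*I)
s - r = 118321 - 9*I*√145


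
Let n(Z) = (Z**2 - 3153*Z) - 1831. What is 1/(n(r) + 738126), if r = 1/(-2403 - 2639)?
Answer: 25421764/18717933621807 ≈ 1.3582e-6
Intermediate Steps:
r = -1/5042 (r = 1/(-5042) = -1/5042 ≈ -0.00019833)
n(Z) = -1831 + Z**2 - 3153*Z
1/(n(r) + 738126) = 1/((-1831 + (-1/5042)**2 - 3153*(-1/5042)) + 738126) = 1/((-1831 + 1/25421764 + 3153/5042) + 738126) = 1/(-46531352457/25421764 + 738126) = 1/(18717933621807/25421764) = 25421764/18717933621807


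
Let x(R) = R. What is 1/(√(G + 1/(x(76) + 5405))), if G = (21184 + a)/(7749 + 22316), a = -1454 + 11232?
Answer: 3*√63423201854355/24247541 ≈ 0.98532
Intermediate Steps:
a = 9778
G = 30962/30065 (G = (21184 + 9778)/(7749 + 22316) = 30962/30065 ≈ 1.0298)
1/(√(G + 1/(x(76) + 5405))) = 1/(√(30962/30065 + 1/(76 + 5405))) = 1/(√(30962/30065 + 1/5481)) = 1/(√(24247541/23540895)) = 1/(√63423201854355/7846965) = 3*√63423201854355/24247541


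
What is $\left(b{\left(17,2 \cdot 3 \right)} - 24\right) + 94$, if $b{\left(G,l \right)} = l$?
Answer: $76$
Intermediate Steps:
$\left(b{\left(17,2 \cdot 3 \right)} - 24\right) + 94 = \left(2 \cdot 3 - 24\right) + 94 = \left(6 - 24\right) + 94 = -18 + 94 = 76$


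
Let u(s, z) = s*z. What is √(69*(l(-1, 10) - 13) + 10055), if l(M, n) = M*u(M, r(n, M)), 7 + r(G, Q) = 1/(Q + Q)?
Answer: √34562/2 ≈ 92.954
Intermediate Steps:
r(G, Q) = -7 + 1/(2*Q) (r(G, Q) = -7 + 1/(Q + Q) = -7 + 1/(2*Q))
l(M, n) = M²*(-7 + 1/(2*M)) (l(M, n) = M*(M*(-7 + 1/(2*M))) = M²*(-7 + 1/(2*M)))
√(69*(l(-1, 10) - 13) + 10055) = √(69*((½)*(-1)*(1 - 14*(-1)) - 13) + 10055) = √(69*((½)*(-1)*(1 + 14) - 13) + 10055) = √(69*((½)*(-1)*15 - 13) + 10055) = √(69*(-15/2 - 13) + 10055) = √(69*(-41/2) + 10055) = √(-2829/2 + 10055) = √(17281/2) = √34562/2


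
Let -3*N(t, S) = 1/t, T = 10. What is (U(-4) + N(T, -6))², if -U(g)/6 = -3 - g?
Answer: 32761/900 ≈ 36.401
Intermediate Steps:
N(t, S) = -1/(3*t)
U(g) = 18 + 6*g (U(g) = -6*(-3 - g) = 18 + 6*g)
(U(-4) + N(T, -6))² = ((18 + 6*(-4)) - ⅓/10)² = ((18 - 24) - ⅓*⅒)² = (-6 - 1/30)² = (-181/30)² = 32761/900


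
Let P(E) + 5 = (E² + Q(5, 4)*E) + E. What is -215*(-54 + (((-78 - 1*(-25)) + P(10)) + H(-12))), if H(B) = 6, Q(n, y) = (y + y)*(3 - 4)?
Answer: 16340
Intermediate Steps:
Q(n, y) = -2*y (Q(n, y) = (2*y)*(-1) = -2*y)
P(E) = -5 + E² - 7*E (P(E) = -5 + ((E² + (-2*4)*E) + E) = -5 + ((E² - 8*E) + E) = -5 + (E² - 7*E) = -5 + E² - 7*E)
-215*(-54 + (((-78 - 1*(-25)) + P(10)) + H(-12))) = -215*(-54 + (((-78 - 1*(-25)) + (-5 + 10² - 7*10)) + 6)) = -215*(-54 + (((-78 + 25) + (-5 + 100 - 70)) + 6)) = -215*(-54 + ((-53 + 25) + 6)) = -215*(-54 + (-28 + 6)) = -215*(-54 - 22) = -215*(-76) = 16340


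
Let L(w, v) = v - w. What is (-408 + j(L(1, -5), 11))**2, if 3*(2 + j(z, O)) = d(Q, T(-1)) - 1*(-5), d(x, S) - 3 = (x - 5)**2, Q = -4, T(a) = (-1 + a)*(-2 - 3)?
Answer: 1301881/9 ≈ 1.4465e+5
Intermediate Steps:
T(a) = 5 - 5*a (T(a) = (-1 + a)*(-5) = 5 - 5*a)
d(x, S) = 3 + (-5 + x)**2 (d(x, S) = 3 + (x - 5)**2 = 3 + (-5 + x)**2)
j(z, O) = 83/3 (j(z, O) = -2 + ((3 + (-5 - 4)**2) - 1*(-5))/3 = -2 + ((3 + (-9)**2) + 5)/3 = -2 + ((3 + 81) + 5)/3 = -2 + (84 + 5)/3 = -2 + (1/3)*89 = -2 + 89/3 = 83/3)
(-408 + j(L(1, -5), 11))**2 = (-408 + 83/3)**2 = (-1141/3)**2 = 1301881/9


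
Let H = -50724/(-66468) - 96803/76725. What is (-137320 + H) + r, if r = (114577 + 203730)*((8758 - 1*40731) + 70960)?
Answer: 5273870531477364733/424979775 ≈ 1.2410e+10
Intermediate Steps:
H = -211875242/424979775 (H = -50724*(-1/66468) - 96803*1/76725 = 4227/5539 - 96803/76725 = -211875242/424979775 ≈ -0.49855)
r = 12409835009 (r = 318307*((8758 - 40731) + 70960) = 318307*(-31973 + 70960) = 318307*38987 = 12409835009)
(-137320 + H) + r = (-137320 - 211875242/424979775) + 12409835009 = -58358434578242/424979775 + 12409835009 = 5273870531477364733/424979775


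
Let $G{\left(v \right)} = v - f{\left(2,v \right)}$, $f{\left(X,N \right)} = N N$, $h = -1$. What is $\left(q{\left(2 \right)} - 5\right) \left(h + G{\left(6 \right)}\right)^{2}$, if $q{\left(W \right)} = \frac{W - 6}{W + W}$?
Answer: $-5766$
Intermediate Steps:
$f{\left(X,N \right)} = N^{2}$
$G{\left(v \right)} = v - v^{2}$
$q{\left(W \right)} = \frac{-6 + W}{2 W}$
$\left(q{\left(2 \right)} - 5\right) \left(h + G{\left(6 \right)}\right)^{2} = \left(\frac{-6 + 2}{2 \cdot 2} - 5\right) \left(-1 + 6 \left(1 - 6\right)\right)^{2} = \left(\frac{1}{2} \cdot \frac{1}{2} \left(-4\right) - 5\right) \left(-1 + 6 \left(1 - 6\right)\right)^{2} = \left(-1 - 5\right) \left(-1 + 6 \left(-5\right)\right)^{2} = - 6 \left(-1 - 30\right)^{2} = - 6 \left(-31\right)^{2} = \left(-6\right) 961 = -5766$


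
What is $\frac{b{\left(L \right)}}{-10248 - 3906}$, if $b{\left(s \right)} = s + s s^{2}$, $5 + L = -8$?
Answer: $\frac{1105}{7077} \approx 0.15614$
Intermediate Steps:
$L = -13$ ($L = -5 - 8 = -13$)
$b{\left(s \right)} = s + s^{3}$
$\frac{b{\left(L \right)}}{-10248 - 3906} = \frac{-13 + \left(-13\right)^{3}}{-10248 - 3906} = \frac{-13 - 2197}{-14154} = \left(-2210\right) \left(- \frac{1}{14154}\right) = \frac{1105}{7077}$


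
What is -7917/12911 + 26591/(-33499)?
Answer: -608527984/432505589 ≈ -1.4070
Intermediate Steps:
-7917/12911 + 26591/(-33499) = -7917*1/12911 + 26591*(-1/33499) = -7917/12911 - 26591/33499 = -608527984/432505589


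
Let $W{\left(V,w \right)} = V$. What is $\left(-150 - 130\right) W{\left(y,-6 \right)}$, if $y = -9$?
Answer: $2520$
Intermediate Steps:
$\left(-150 - 130\right) W{\left(y,-6 \right)} = \left(-150 - 130\right) \left(-9\right) = \left(-280\right) \left(-9\right) = 2520$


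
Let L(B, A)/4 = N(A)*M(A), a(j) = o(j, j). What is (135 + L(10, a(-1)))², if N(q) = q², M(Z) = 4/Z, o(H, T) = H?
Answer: 14161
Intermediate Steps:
a(j) = j
L(B, A) = 16*A (L(B, A) = 4*(A²*(4/A)) = 4*(4*A) = 16*A)
(135 + L(10, a(-1)))² = (135 + 16*(-1))² = (135 - 16)² = 119² = 14161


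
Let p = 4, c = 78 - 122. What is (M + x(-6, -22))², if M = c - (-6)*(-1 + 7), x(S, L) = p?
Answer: 16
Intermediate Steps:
c = -44
x(S, L) = 4
M = -8 (M = -44 - (-6)*(-1 + 7) = -44 - (-6)*6 = -44 - 1*(-36) = -44 + 36 = -8)
(M + x(-6, -22))² = (-8 + 4)² = (-4)² = 16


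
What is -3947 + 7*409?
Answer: -1084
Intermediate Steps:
-3947 + 7*409 = -3947 + 2863 = -1084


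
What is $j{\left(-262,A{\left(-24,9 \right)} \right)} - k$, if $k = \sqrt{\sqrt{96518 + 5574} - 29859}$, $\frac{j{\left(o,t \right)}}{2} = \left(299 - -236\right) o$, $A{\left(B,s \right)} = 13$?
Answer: $-280340 - i \sqrt{29859 - 2 \sqrt{25523}} \approx -2.8034 \cdot 10^{5} - 171.87 i$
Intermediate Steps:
$j{\left(o,t \right)} = 1070 o$ ($j{\left(o,t \right)} = 2 \left(299 - -236\right) o = 2 \left(299 + 236\right) o = 2 \cdot 535 o = 1070 o$)
$k = \sqrt{-29859 + 2 \sqrt{25523}}$ ($k = \sqrt{\sqrt{102092} - 29859} = \sqrt{2 \sqrt{25523} - 29859} = \sqrt{-29859 + 2 \sqrt{25523}} \approx 171.87 i$)
$j{\left(-262,A{\left(-24,9 \right)} \right)} - k = 1070 \left(-262\right) - \sqrt{-29859 + 2 \sqrt{25523}} = -280340 - \sqrt{-29859 + 2 \sqrt{25523}}$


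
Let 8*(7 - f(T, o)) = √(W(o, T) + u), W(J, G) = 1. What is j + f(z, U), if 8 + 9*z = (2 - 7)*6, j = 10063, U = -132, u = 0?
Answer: 80559/8 ≈ 10070.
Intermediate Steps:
z = -38/9 (z = -8/9 + ((2 - 7)*6)/9 = -8/9 + (-5*6)/9 = -8/9 + (⅑)*(-30) = -8/9 - 10/3 = -38/9 ≈ -4.2222)
f(T, o) = 55/8 (f(T, o) = 7 - √(1 + 0)/8 = 7 - √1/8 = 7 - ⅛*1 = 7 - ⅛ = 55/8)
j + f(z, U) = 10063 + 55/8 = 80559/8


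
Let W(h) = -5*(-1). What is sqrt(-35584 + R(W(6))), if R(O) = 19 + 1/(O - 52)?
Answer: 2*I*sqrt(19640783)/47 ≈ 188.59*I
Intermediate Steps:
W(h) = 5
R(O) = 19 + 1/(-52 + O)
sqrt(-35584 + R(W(6))) = sqrt(-35584 + (-987 + 19*5)/(-52 + 5)) = sqrt(-35584 + (-987 + 95)/(-47)) = sqrt(-35584 - 1/47*(-892)) = sqrt(-35584 + 892/47) = sqrt(-1671556/47) = 2*I*sqrt(19640783)/47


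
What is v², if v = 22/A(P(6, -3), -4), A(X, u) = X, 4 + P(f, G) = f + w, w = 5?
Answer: 484/49 ≈ 9.8775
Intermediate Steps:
P(f, G) = 1 + f (P(f, G) = -4 + (f + 5) = -4 + (5 + f) = 1 + f)
v = 22/7 (v = 22/(1 + 6) = 22/7 ≈ 3.1429)
v² = (22/7)² = 484/49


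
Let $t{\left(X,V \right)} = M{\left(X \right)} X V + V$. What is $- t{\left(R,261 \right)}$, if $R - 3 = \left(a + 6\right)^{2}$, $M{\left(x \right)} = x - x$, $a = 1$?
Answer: $-261$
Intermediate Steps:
$M{\left(x \right)} = 0$
$R = 52$ ($R = 3 + \left(1 + 6\right)^{2} = 3 + 7^{2} = 3 + 49 = 52$)
$t{\left(X,V \right)} = V$ ($t{\left(X,V \right)} = 0 X V + V = 0 V + V = 0 + V = V$)
$- t{\left(R,261 \right)} = \left(-1\right) 261 = -261$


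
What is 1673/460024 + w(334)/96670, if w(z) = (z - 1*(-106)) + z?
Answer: 258893743/22235260040 ≈ 0.011643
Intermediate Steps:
w(z) = 106 + 2*z (w(z) = (z + 106) + z = (106 + z) + z = 106 + 2*z)
1673/460024 + w(334)/96670 = 1673/460024 + (106 + 2*334)/96670 = 1673*(1/460024) + (106 + 668)*(1/96670) = 1673/460024 + 774*(1/96670) = 1673/460024 + 387/48335 = 258893743/22235260040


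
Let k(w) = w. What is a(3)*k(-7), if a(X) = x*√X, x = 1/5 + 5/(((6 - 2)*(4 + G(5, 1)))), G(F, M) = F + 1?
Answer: -91*√3/40 ≈ -3.9404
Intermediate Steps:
G(F, M) = 1 + F
x = 13/40 (x = 1/5 + 5/(((6 - 2)*(4 + (1 + 5)))) = 1*(⅕) + 5/((4*(4 + 6))) = ⅕ + 5/((4*10)) = ⅕ + 5/40 = ⅕ + 5*(1/40) = ⅕ + ⅛ = 13/40 ≈ 0.32500)
a(X) = 13*√X/40
a(3)*k(-7) = (13*√3/40)*(-7) = -91*√3/40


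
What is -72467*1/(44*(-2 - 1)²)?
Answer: -72467/396 ≈ -183.00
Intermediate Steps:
-72467*1/(44*(-2 - 1)²) = -72467/(-2*(-3)²*(-22)) = -72467/(-2*9*(-22)) = -72467/((-18*(-22))) = -72467/396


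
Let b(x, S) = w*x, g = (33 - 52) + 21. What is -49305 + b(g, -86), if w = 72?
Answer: -49161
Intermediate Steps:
g = 2 (g = -19 + 21 = 2)
b(x, S) = 72*x
-49305 + b(g, -86) = -49305 + 72*2 = -49305 + 144 = -49161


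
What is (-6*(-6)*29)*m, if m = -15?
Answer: -15660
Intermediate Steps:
(-6*(-6)*29)*m = (-6*(-6)*29)*(-15) = (36*29)*(-15) = 1044*(-15) = -15660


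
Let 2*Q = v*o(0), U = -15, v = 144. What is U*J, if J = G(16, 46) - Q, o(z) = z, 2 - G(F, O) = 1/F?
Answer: -465/16 ≈ -29.063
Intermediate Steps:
G(F, O) = 2 - 1/F
Q = 0 (Q = (144*0)/2 = (½)*0 = 0)
J = 31/16 (J = (2 - 1/16) - 1*0 = (2 - 1*1/16) + 0 = (2 - 1/16) + 0 = 31/16 + 0 = 31/16 ≈ 1.9375)
U*J = -15*31/16 = -465/16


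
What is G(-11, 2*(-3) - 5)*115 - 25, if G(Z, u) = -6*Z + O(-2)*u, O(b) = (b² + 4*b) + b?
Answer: 15155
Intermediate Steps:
O(b) = b² + 5*b
G(Z, u) = -6*Z - 6*u (G(Z, u) = -6*Z + (-2*(5 - 2))*u = -6*Z + (-2*3)*u = -6*Z - 6*u)
G(-11, 2*(-3) - 5)*115 - 25 = (-6*(-11) - 6*(2*(-3) - 5))*115 - 25 = (66 - 6*(-6 - 5))*115 - 25 = (66 - 6*(-11))*115 - 25 = (66 + 66)*115 - 25 = 132*115 - 25 = 15180 - 25 = 15155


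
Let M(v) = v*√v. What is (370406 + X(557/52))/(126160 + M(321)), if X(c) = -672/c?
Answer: 26024435939680/8846981077523 - 66216264558*√321/8846981077523 ≈ 2.8075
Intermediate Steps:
M(v) = v^(3/2)
(370406 + X(557/52))/(126160 + M(321)) = (370406 - 672/(557/52))/(126160 + 321^(3/2)) = (370406 - 672/(557*(1/52)))/(126160 + 321*√321) = (370406 - 672/557/52)/(126160 + 321*√321) = (370406 - 672*52/557)/(126160 + 321*√321) = (370406 - 34944/557)/(126160 + 321*√321) = 206281198/(557*(126160 + 321*√321))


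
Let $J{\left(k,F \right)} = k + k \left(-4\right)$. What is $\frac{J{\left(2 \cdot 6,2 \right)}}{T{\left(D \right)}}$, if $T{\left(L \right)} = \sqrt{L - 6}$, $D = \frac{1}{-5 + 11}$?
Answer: $\frac{36 i \sqrt{210}}{35} \approx 14.905 i$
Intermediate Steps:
$D = \frac{1}{6} \approx 0.16667$
$J{\left(k,F \right)} = - 3 k$ ($J{\left(k,F \right)} = k - 4 k = - 3 k$)
$T{\left(L \right)} = \sqrt{-6 + L}$
$\frac{J{\left(2 \cdot 6,2 \right)}}{T{\left(D \right)}} = \frac{\left(-3\right) 2 \cdot 6}{\sqrt{-6 + \frac{1}{6}}} = \frac{\left(-3\right) 12}{\sqrt{- \frac{35}{6}}} = - \frac{36}{\frac{1}{6} i \sqrt{210}} = - 36 \left(- \frac{i \sqrt{210}}{35}\right) = \frac{36 i \sqrt{210}}{35}$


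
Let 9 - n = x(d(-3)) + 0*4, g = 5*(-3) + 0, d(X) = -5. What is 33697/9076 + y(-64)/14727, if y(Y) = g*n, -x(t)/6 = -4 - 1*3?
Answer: 166916113/44554084 ≈ 3.7464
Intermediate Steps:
x(t) = 42 (x(t) = -6*(-4 - 1*3) = -6*(-4 - 3) = -6*(-7) = 42)
g = -15 (g = -15 + 0 = -15)
n = -33 (n = 9 - (42 + 0*4) = 9 - (42 + 0) = 9 - 1*42 = 9 - 42 = -33)
y(Y) = 495 (y(Y) = -15*(-33) = 495)
33697/9076 + y(-64)/14727 = 33697/9076 + 495/14727 = 33697*(1/9076) + 495*(1/14727) = 33697/9076 + 165/4909 = 166916113/44554084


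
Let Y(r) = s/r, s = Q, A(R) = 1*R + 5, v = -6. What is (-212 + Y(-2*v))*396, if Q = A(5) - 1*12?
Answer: -84018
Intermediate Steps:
A(R) = 5 + R (A(R) = R + 5 = 5 + R)
Q = -2 (Q = (5 + 5) - 1*12 = 10 - 12 = -2)
s = -2
Y(r) = -2/r
(-212 + Y(-2*v))*396 = (-212 - 2/((-2*(-6))))*396 = (-212 - 2/12)*396 = (-212 - 2*1/12)*396 = (-212 - ⅙)*396 = -1273/6*396 = -84018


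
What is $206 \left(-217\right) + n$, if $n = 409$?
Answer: $-44293$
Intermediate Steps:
$206 \left(-217\right) + n = 206 \left(-217\right) + 409 = -44702 + 409 = -44293$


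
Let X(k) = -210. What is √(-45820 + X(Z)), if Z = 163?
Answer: I*√46030 ≈ 214.55*I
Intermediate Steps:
√(-45820 + X(Z)) = √(-45820 - 210) = √(-46030) = I*√46030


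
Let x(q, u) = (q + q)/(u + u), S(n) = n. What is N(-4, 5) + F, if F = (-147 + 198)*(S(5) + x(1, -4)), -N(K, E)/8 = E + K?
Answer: 937/4 ≈ 234.25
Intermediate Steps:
x(q, u) = q/u (x(q, u) = (2*q)/((2*u)) = (2*q)*(1/(2*u)) = q/u)
N(K, E) = -8*E - 8*K (N(K, E) = -8*(E + K) = -8*E - 8*K)
F = 969/4 (F = (-147 + 198)*(5 + 1/(-4)) = 51*(5 + 1*(-1/4)) = 51*(5 - 1/4) = 51*(19/4) = 969/4 ≈ 242.25)
N(-4, 5) + F = (-8*5 - 8*(-4)) + 969/4 = (-40 + 32) + 969/4 = -8 + 969/4 = 937/4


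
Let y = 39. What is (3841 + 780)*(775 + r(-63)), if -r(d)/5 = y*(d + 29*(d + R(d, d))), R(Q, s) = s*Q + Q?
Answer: -100363984205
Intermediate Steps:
R(Q, s) = Q + Q*s (R(Q, s) = Q*s + Q = Q + Q*s)
r(d) = -5850*d - 5655*d*(1 + d) (r(d) = -195*(d + 29*(d + d*(1 + d))) = -195*(d + (29*d + 29*d*(1 + d))) = -195*(30*d + 29*d*(1 + d)) = -5*(1170*d + 1131*d*(1 + d)) = -5850*d - 5655*d*(1 + d))
(3841 + 780)*(775 + r(-63)) = (3841 + 780)*(775 + 195*(-63)*(-59 - 29*(-63))) = 4621*(775 + 195*(-63)*(-59 + 1827)) = 4621*(775 + 195*(-63)*1768) = 4621*(775 - 21719880) = 4621*(-21719105) = -100363984205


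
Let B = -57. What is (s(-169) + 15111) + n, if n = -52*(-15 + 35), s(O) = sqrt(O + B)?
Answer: 14071 + I*sqrt(226) ≈ 14071.0 + 15.033*I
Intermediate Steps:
s(O) = sqrt(-57 + O) (s(O) = sqrt(O - 57) = sqrt(-57 + O))
n = -1040 (n = -52*20 = -1040)
(s(-169) + 15111) + n = (sqrt(-57 - 169) + 15111) - 1040 = (sqrt(-226) + 15111) - 1040 = (I*sqrt(226) + 15111) - 1040 = (15111 + I*sqrt(226)) - 1040 = 14071 + I*sqrt(226)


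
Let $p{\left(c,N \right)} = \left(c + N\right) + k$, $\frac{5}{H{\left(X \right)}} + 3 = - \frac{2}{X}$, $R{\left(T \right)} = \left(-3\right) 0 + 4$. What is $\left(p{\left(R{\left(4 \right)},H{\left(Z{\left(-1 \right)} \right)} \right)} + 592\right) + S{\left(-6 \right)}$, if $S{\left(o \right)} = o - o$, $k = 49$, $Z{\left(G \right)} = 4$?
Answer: $\frac{4505}{7} \approx 643.57$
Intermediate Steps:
$R{\left(T \right)} = 4$ ($R{\left(T \right)} = 0 + 4 = 4$)
$H{\left(X \right)} = \frac{5}{-3 - \frac{2}{X}}$
$S{\left(o \right)} = 0$
$p{\left(c,N \right)} = 49 + N + c$ ($p{\left(c,N \right)} = \left(c + N\right) + 49 = \left(N + c\right) + 49 = 49 + N + c$)
$\left(p{\left(R{\left(4 \right)},H{\left(Z{\left(-1 \right)} \right)} \right)} + 592\right) + S{\left(-6 \right)} = \left(\left(49 - \frac{20}{2 + 3 \cdot 4} + 4\right) + 592\right) + 0 = \left(\left(49 - \frac{20}{2 + 12} + 4\right) + 592\right) + 0 = \left(\left(49 - \frac{20}{14} + 4\right) + 592\right) + 0 = \left(\left(49 - 20 \cdot \frac{1}{14} + 4\right) + 592\right) + 0 = \left(\left(49 - \frac{10}{7} + 4\right) + 592\right) + 0 = \left(\frac{361}{7} + 592\right) + 0 = \frac{4505}{7} + 0 = \frac{4505}{7}$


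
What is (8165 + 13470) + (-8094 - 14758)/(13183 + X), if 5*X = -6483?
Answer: 321424265/14858 ≈ 21633.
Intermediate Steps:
X = -6483/5 (X = (1/5)*(-6483) = -6483/5 ≈ -1296.6)
(8165 + 13470) + (-8094 - 14758)/(13183 + X) = (8165 + 13470) + (-8094 - 14758)/(13183 - 6483/5) = 21635 - 22852/59432/5 = 21635 - 22852*5/59432 = 21635 - 28565/14858 = 321424265/14858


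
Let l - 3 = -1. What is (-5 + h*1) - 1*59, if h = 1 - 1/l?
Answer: -127/2 ≈ -63.500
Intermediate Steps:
l = 2 (l = 3 - 1 = 2)
h = ½ (h = 1 - 1/2 = 1 - 1*½ = 1 - ½ = ½ ≈ 0.50000)
(-5 + h*1) - 1*59 = (-5 + (½)*1) - 1*59 = (-5 + ½) - 59 = -9/2 - 59 = -127/2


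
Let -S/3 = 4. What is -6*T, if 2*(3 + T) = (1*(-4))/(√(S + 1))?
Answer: 18 - 12*I*√11/11 ≈ 18.0 - 3.6181*I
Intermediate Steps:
S = -12 (S = -3*4 = -12)
T = -3 + 2*I*√11/11 (T = -3 + ((1*(-4))/(√(-12 + 1)))/2 = -3 + (-4*(-I*√11/11))/2 = -3 + (-(-4)*I*√11/11)/2 = -3 + (4*I*√11/11)/2 = -3 + 2*I*√11/11 ≈ -3.0 + 0.60302*I)
-6*T = -6*(-3 + 2*I*√11/11) = 18 - 12*I*√11/11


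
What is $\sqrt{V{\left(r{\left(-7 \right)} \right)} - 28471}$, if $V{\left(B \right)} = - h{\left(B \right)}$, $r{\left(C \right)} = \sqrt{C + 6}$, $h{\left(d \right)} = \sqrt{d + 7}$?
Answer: $\sqrt{-28471 - \sqrt{7 + i}} \approx 0.0006 - 168.74 i$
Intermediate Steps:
$h{\left(d \right)} = \sqrt{7 + d}$
$r{\left(C \right)} = \sqrt{6 + C}$
$V{\left(B \right)} = - \sqrt{7 + B}$
$\sqrt{V{\left(r{\left(-7 \right)} \right)} - 28471} = \sqrt{- \sqrt{7 + \sqrt{6 - 7}} - 28471} = \sqrt{- \sqrt{7 + \sqrt{-1}} - 28471} = \sqrt{- \sqrt{7 + i} - 28471} = \sqrt{-28471 - \sqrt{7 + i}}$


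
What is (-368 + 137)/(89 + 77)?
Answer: -231/166 ≈ -1.3916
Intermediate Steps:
(-368 + 137)/(89 + 77) = -231/166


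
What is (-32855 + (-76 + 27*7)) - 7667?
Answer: -40409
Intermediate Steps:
(-32855 + (-76 + 27*7)) - 7667 = (-32855 + (-76 + 189)) - 7667 = (-32855 + 113) - 7667 = -32742 - 7667 = -40409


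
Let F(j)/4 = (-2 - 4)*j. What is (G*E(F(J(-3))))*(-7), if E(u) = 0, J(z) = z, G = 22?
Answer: 0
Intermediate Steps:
F(j) = -24*j (F(j) = 4*((-2 - 4)*j) = 4*(-6*j) = -24*j)
(G*E(F(J(-3))))*(-7) = (22*0)*(-7) = 0*(-7) = 0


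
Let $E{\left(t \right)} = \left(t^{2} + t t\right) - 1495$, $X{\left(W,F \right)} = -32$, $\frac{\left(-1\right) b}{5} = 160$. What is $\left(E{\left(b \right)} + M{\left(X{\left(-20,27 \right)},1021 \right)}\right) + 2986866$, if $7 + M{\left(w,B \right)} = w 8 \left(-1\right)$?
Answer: $4265620$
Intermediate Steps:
$b = -800$ ($b = \left(-5\right) 160 = -800$)
$M{\left(w,B \right)} = -7 - 8 w$ ($M{\left(w,B \right)} = -7 + w 8 \left(-1\right) = -7 + 8 w \left(-1\right) = -7 - 8 w$)
$E{\left(t \right)} = -1495 + 2 t^{2}$ ($E{\left(t \right)} = \left(t^{2} + t^{2}\right) - 1495 = 2 t^{2} - 1495 = -1495 + 2 t^{2}$)
$\left(E{\left(b \right)} + M{\left(X{\left(-20,27 \right)},1021 \right)}\right) + 2986866 = \left(\left(-1495 + 2 \left(-800\right)^{2}\right) - -249\right) + 2986866 = \left(\left(-1495 + 2 \cdot 640000\right) + \left(-7 + 256\right)\right) + 2986866 = \left(\left(-1495 + 1280000\right) + 249\right) + 2986866 = \left(1278505 + 249\right) + 2986866 = 1278754 + 2986866 = 4265620$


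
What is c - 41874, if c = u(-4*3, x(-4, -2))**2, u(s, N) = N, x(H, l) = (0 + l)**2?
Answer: -41858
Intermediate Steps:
x(H, l) = l**2
c = 16 (c = ((-2)**2)**2 = 4**2 = 16)
c - 41874 = 16 - 41874 = -41858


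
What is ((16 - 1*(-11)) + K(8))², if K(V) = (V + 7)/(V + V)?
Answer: 199809/256 ≈ 780.50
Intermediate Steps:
K(V) = (7 + V)/(2*V) (K(V) = (7 + V)/((2*V)) = (7 + V)*(1/(2*V)) = (7 + V)/(2*V))
((16 - 1*(-11)) + K(8))² = ((16 - 1*(-11)) + (½)*(7 + 8)/8)² = ((16 + 11) + (½)*(⅛)*15)² = (27 + 15/16)² = (447/16)² = 199809/256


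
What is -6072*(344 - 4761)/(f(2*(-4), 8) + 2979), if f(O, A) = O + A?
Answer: 8940008/993 ≈ 9003.0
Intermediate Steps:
f(O, A) = A + O
-6072*(344 - 4761)/(f(2*(-4), 8) + 2979) = -6072*(344 - 4761)/((8 + 2*(-4)) + 2979) = -6072*(-4417/((8 - 8) + 2979)) = -6072*(-4417/(0 + 2979)) = -6072/(2979*(-1/4417)) = -6072/(-2979/4417) = -6072*(-4417/2979) = 8940008/993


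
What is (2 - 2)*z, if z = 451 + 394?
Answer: 0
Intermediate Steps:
z = 845
(2 - 2)*z = (2 - 2)*845 = 0*845 = 0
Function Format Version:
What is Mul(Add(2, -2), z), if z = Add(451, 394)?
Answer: 0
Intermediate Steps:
z = 845
Mul(Add(2, -2), z) = Mul(Add(2, -2), 845) = Mul(0, 845) = 0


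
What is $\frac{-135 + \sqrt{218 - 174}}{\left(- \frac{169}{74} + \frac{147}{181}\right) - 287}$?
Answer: $\frac{1808190}{3863789} - \frac{26788 \sqrt{11}}{3863789} \approx 0.44499$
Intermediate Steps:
$\frac{-135 + \sqrt{218 - 174}}{\left(- \frac{169}{74} + \frac{147}{181}\right) - 287} = \frac{-135 + \sqrt{44}}{\left(\left(-169\right) \frac{1}{74} + 147 \cdot \frac{1}{181}\right) - 287} = \frac{-135 + 2 \sqrt{11}}{\left(- \frac{169}{74} + \frac{147}{181}\right) - 287} = \frac{-135 + 2 \sqrt{11}}{- \frac{19711}{13394} - 287} = \frac{-135 + 2 \sqrt{11}}{- \frac{3863789}{13394}} = \left(-135 + 2 \sqrt{11}\right) \left(- \frac{13394}{3863789}\right) = \frac{1808190}{3863789} - \frac{26788 \sqrt{11}}{3863789}$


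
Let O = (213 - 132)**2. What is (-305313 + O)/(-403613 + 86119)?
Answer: 149376/158747 ≈ 0.94097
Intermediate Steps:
O = 6561 (O = 81**2 = 6561)
(-305313 + O)/(-403613 + 86119) = (-305313 + 6561)/(-403613 + 86119) = -298752/(-317494) = -298752*(-1/317494) = 149376/158747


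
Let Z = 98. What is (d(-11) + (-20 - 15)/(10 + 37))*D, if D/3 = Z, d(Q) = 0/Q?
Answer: -10290/47 ≈ -218.94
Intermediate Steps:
d(Q) = 0
D = 294 (D = 3*98 = 294)
(d(-11) + (-20 - 15)/(10 + 37))*D = (0 + (-20 - 15)/(10 + 37))*294 = (0 - 35/47)*294 = -35/47*294 = -10290/47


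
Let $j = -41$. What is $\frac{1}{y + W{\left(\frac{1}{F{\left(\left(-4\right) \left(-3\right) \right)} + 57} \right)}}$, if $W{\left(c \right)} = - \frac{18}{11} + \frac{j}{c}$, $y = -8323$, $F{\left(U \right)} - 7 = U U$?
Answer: $- \frac{11}{185379} \approx -5.9338 \cdot 10^{-5}$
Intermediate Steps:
$F{\left(U \right)} = 7 + U^{2}$ ($F{\left(U \right)} = 7 + U U = 7 + U^{2}$)
$W{\left(c \right)} = - \frac{18}{11} - \frac{41}{c}$
$\frac{1}{y + W{\left(\frac{1}{F{\left(\left(-4\right) \left(-3\right) \right)} + 57} \right)}} = \frac{1}{-8323 - \left(\frac{18}{11} + \frac{41}{\frac{1}{\left(7 + \left(\left(-4\right) \left(-3\right)\right)^{2}\right) + 57}}\right)} = \frac{1}{-8323 - \left(\frac{18}{11} + \frac{41}{\frac{1}{\left(7 + 12^{2}\right) + 57}}\right)} = \frac{1}{-8323 - \left(\frac{18}{11} + \frac{41}{\frac{1}{\left(7 + 144\right) + 57}}\right)} = \frac{1}{-8323 - \left(\frac{18}{11} + \frac{41}{\frac{1}{151 + 57}}\right)} = \frac{1}{-8323 - \left(\frac{18}{11} + \frac{41}{\frac{1}{208}}\right)} = \frac{1}{-8323 - \left(\frac{18}{11} + 41 \frac{1}{\frac{1}{208}}\right)} = \frac{1}{-8323 - \frac{93826}{11}} = \frac{1}{- \frac{185379}{11}} = - \frac{11}{185379}$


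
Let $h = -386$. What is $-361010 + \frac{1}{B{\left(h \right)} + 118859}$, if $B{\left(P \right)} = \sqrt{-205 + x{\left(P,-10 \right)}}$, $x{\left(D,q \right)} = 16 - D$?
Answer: $- \frac{5100154942421981}{14127461684} - \frac{\sqrt{197}}{14127461684} \approx -3.6101 \cdot 10^{5}$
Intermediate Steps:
$B{\left(P \right)} = \sqrt{-189 - P}$ ($B{\left(P \right)} = \sqrt{-205 - \left(-16 + P\right)} = \sqrt{-189 - P}$)
$-361010 + \frac{1}{B{\left(h \right)} + 118859} = -361010 + \frac{1}{\sqrt{-189 - -386} + 118859} = -361010 + \frac{1}{\sqrt{-189 + 386} + 118859} = -361010 + \frac{1}{\sqrt{197} + 118859} = -361010 + \frac{1}{118859 + \sqrt{197}}$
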